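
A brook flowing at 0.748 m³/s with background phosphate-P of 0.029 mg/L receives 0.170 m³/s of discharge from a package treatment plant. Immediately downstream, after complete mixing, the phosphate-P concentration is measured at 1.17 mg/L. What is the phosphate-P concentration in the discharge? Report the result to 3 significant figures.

6.19 mg/L

Mass balance: 0.7480·0.02900 + 0.1700·Cₑ = 0.9180·1.170
→ Cₑ = (0.9180·1.170 − 0.7480·0.02900) / 0.1700 = 6.190 mg/L.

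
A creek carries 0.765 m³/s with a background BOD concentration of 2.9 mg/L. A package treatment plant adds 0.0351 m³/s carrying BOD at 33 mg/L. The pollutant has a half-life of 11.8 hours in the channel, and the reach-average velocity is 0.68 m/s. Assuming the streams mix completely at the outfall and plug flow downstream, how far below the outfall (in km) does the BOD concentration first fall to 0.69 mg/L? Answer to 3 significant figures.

75.5 km

After mixing, C = (0.7650·2.900 + 0.03510·33.00) / 0.8001 = 3.377/0.8001 = 4.220 mg/L.
Half-life 11.8 h → k = ln 2 / 11.8 = 0.05874 h⁻¹ = 1.410 d⁻¹.
Set 4.220·exp(−k·t) = 0.69 → t = ln(4.220/0.69)/k = 111000 s = 30.83 h.
Distance = v·t = 0.68·111000 = 75470 m = 75.47 km.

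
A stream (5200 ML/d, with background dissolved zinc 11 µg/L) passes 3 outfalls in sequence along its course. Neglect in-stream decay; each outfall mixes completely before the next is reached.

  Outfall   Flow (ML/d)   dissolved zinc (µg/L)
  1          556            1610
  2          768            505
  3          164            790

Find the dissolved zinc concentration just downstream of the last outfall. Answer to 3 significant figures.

220 µg/L

Outfall 1: combined Q = 5756 ML/d; C = (5200·11.00 + 556.0·1610)/5756 = 165.5 µg/L.
Outfall 2: combined Q = 6524 ML/d; C = (5756·165.5 + 768.0·505.0)/6524 = 205.4 µg/L.
Outfall 3: combined Q = 6688 ML/d; C = (6524·205.4 + 164.0·790.0)/6688 = 219.8 µg/L.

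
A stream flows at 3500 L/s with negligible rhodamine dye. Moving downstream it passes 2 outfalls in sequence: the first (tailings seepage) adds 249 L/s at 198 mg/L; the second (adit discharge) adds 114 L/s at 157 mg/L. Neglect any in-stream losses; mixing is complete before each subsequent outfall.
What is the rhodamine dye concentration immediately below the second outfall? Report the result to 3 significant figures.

17.4 mg/L

Outfall 1: combined Q = 3749 L/s; C = (3500·0 + 249.0·198.0)/3749 = 13.15 mg/L.
Outfall 2: combined Q = 3863 L/s; C = (3749·13.15 + 114.0·157.0)/3863 = 17.40 mg/L.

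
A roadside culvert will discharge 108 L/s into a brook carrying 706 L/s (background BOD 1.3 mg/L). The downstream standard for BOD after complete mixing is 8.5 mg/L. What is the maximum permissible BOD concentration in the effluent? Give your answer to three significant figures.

At the limit, (Qr·Cr + Qe·Cₑ)/(Qr + Qe) = 8.5:
Cₑ = (814.0·8.5 − 706.0·1.300) / 108.0 = 55.57 mg/L.

55.6 mg/L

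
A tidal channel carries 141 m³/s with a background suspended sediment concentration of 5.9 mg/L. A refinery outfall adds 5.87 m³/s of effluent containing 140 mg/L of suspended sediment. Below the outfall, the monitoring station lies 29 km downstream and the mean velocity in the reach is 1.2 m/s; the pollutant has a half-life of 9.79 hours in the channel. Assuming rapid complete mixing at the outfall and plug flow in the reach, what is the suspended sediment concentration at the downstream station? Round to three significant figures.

7.00 mg/L

Mixed concentration C = ΣQC/ΣQ = (141.0·5.900 + 5.870·140.0) / 146.9 = 1654/146.9 = 11.26 mg/L.
Travel time t = 29·1000 / 1.2 = 24170 s = 6.713 h.
Half-life 9.79 h → k = ln 2 / 9.79 = 0.07080 h⁻¹ = 1.699 d⁻¹.
Applying C = C₀e^(−kt): 11.26 × 0.6217 = 7.000 mg/L.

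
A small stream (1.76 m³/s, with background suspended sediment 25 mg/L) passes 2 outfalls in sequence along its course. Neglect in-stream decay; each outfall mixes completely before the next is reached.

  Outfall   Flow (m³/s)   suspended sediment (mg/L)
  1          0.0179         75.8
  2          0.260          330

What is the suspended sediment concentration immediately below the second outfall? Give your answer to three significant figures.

64.4 mg/L

After outfall 1: Q = 1.760 + 0.01790 = 1.778 m³/s; C = (1.760·25.00 + 0.01790·75.80)/1.778 = 25.51 mg/L.
After outfall 2: Q = 1.778 + 0.2600 = 2.038 m³/s; C = (1.778·25.51 + 0.2600·330.0)/2.038 = 64.36 mg/L.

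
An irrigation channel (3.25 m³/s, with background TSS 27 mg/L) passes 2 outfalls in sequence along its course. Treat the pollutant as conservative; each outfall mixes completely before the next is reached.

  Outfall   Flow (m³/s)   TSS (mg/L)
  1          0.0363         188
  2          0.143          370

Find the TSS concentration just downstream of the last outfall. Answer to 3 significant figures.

43.0 mg/L

Outfall 1: combined Q = 3.286 m³/s; C = (3.250·27.00 + 0.03630·188.0)/3.286 = 28.78 mg/L.
Outfall 2: combined Q = 3.429 m³/s; C = (3.286·28.78 + 0.1430·370.0)/3.429 = 43.01 mg/L.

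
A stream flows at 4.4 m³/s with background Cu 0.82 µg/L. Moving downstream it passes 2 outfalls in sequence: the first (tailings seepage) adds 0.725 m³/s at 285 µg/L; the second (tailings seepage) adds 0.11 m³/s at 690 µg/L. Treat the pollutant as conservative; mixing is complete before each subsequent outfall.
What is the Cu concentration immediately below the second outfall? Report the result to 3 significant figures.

54.7 µg/L

Below outfall 1: Q → 5.125 m³/s, C = (4.400·0.8200 + 0.7250·285.0)/5.125 = 41.02 µg/L.
Below outfall 2: Q → 5.235 m³/s, C = (5.125·41.02 + 0.1100·690.0)/5.235 = 54.66 µg/L.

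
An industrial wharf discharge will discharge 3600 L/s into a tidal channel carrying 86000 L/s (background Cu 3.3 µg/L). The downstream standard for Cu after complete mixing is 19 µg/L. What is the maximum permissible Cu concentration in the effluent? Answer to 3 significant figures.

At the limit, (Qr·Cr + Qe·Cₑ)/(Qr + Qe) = 19:
Cₑ = (89600·19 − 86000·3.300) / 3600 = 394.1 µg/L.

394 µg/L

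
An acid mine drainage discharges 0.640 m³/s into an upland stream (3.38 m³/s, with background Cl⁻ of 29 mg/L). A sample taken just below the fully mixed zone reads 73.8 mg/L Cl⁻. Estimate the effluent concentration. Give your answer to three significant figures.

Mass balance: 3.380·29.00 + 0.6400·Cₑ = 4.020·73.80
→ Cₑ = (4.020·73.80 − 3.380·29.00) / 0.6400 = 310.4 mg/L.

310 mg/L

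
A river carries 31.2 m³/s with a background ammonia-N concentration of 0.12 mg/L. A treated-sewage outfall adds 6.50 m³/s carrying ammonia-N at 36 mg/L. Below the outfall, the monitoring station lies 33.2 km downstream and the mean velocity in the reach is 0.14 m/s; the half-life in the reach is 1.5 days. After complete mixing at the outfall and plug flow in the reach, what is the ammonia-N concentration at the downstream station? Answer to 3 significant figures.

Mass balance: C = (31.20·0.1200 + 6.500·36.00) / 37.70 = 237.7/37.70 = 6.306 mg/L.
Travel time t = 33.2·1000 / 0.14 = 237100 s = 65.87 h.
Half-life 1.5 d → k = ln 2 / 1.5 = 0.4621 d⁻¹.
Decay over the reach: 6.306·exp(−kt) = 6.306·0.2813 = 1.774 mg/L.

1.77 mg/L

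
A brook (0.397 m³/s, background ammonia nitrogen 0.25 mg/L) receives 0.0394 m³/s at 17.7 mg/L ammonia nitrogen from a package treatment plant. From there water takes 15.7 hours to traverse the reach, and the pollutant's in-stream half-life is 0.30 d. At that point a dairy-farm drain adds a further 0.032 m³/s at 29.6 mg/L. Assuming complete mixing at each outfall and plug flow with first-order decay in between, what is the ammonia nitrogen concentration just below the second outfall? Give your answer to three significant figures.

Mass balance: C = (0.3970·0.2500 + 0.03940·17.70) / 0.4364 = 0.7966/0.4364 = 1.825 mg/L; combined flow 0.4364 m³/s.
Half-life 0.30 d → k = ln 2 / 0.30 = 2.310 d⁻¹.
After decay, C = 1.825 × e^(−kt) = 1.825 × 0.2206 = 0.4027 mg/L.
Second outfall: C = (0.4364·0.4027 + 0.03200·29.60)/0.4684 = 2.397 mg/L.

2.40 mg/L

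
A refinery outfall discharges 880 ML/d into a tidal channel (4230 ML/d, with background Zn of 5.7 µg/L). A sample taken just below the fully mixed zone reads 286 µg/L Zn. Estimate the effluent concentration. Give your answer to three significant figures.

Mass balance: 4230·5.700 + 880.0·Cₑ = 5110·286.0
→ Cₑ = (5110·286.0 − 4230·5.700) / 880.0 = 1633 µg/L.

1630 µg/L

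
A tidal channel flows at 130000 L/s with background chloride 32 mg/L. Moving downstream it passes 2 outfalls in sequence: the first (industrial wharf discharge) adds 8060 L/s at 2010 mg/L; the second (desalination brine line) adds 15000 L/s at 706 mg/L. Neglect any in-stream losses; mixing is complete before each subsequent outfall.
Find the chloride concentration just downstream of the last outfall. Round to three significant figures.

202 mg/L

Outfall 1: combined Q = 138100 L/s; C = (130000·32.00 + 8060·2010)/138100 = 147.5 mg/L.
Outfall 2: combined Q = 153100 L/s; C = (138100·147.5 + 15000·706.0)/153100 = 202.2 mg/L.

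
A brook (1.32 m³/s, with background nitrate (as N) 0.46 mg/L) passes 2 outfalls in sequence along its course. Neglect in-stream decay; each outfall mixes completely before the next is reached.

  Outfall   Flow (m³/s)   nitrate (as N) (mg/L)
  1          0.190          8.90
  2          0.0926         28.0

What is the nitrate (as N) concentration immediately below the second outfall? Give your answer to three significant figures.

Outfall 1: combined Q = 1.510 m³/s; C = (1.320·0.4600 + 0.1900·8.900)/1.510 = 1.522 mg/L.
Outfall 2: combined Q = 1.603 m³/s; C = (1.510·1.522 + 0.09260·28.00)/1.603 = 3.052 mg/L.

3.05 mg/L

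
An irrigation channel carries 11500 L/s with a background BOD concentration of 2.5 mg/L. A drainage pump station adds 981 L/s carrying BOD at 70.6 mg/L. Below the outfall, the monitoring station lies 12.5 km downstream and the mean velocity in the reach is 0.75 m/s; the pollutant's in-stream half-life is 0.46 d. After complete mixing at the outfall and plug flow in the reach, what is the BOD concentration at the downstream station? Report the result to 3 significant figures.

5.87 mg/L

Conservation of mass: C = (11500·2.500 + 981.0·70.60) / 12480 = 98010/12480 = 7.853 mg/L.
Travel time t = 12.5·1000 / 0.75 = 16670 s = 4.630 h.
Half-life 0.46 d → k = ln 2 / 0.46 = 1.507 d⁻¹.
After decay, C = 7.853 × e^(−kt) = 7.853 × 0.7478 = 5.872 mg/L.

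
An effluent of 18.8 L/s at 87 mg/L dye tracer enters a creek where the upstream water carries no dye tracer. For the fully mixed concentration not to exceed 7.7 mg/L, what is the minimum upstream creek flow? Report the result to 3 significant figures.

Set C_mix = 7.7: (Q·0 + 18.80·87.00) / (Q + 18.80) = 7.7
→ Q = 18.80·(87.00 − 7.7)/(7.7 − 0) = 193.6 L/s.

194 L/s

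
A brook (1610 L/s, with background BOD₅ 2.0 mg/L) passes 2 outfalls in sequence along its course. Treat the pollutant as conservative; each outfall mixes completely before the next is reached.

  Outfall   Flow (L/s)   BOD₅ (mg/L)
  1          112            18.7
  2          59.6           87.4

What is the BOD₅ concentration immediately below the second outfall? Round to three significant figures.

5.91 mg/L

After outfall 1: Q = 1610 + 112.0 = 1722 L/s; C = (1610·2.000 + 112.0·18.70)/1722 = 3.086 mg/L.
After outfall 2: Q = 1722 + 59.60 = 1782 L/s; C = (1722·3.086 + 59.60·87.40)/1782 = 5.907 mg/L.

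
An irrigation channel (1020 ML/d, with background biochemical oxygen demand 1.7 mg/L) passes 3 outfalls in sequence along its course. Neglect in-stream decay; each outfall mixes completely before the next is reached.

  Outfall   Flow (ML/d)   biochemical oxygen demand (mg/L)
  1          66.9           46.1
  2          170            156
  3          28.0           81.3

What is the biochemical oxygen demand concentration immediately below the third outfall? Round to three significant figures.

After outfall 1: Q = 1020 + 66.90 = 1087 ML/d; C = (1020·1.700 + 66.90·46.10)/1087 = 4.433 mg/L.
After outfall 2: Q = 1087 + 170.0 = 1257 ML/d; C = (1087·4.433 + 170.0·156.0)/1257 = 24.93 mg/L.
After outfall 3: Q = 1257 + 28.00 = 1285 ML/d; C = (1257·24.93 + 28.00·81.30)/1285 = 26.16 mg/L.

26.2 mg/L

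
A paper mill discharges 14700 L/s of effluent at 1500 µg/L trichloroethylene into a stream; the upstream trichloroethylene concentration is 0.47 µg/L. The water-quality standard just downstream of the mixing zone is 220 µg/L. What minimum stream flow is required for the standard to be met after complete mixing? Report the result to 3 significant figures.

Set C_mix = 220: (Q·0.4700 + 14700·1500) / (Q + 14700) = 220
→ Q = 14700·(1500 − 220)/(220 − 0.4700) = 85710 L/s.

85700 L/s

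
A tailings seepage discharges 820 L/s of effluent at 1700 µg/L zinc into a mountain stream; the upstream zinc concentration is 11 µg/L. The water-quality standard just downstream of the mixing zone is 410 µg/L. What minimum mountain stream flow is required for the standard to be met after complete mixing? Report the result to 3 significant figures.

Set C_mix = 410: (Q·11.00 + 820.0·1700) / (Q + 820.0) = 410
→ Q = 820.0·(1700 − 410)/(410 − 11.00) = 2651 L/s.

2650 L/s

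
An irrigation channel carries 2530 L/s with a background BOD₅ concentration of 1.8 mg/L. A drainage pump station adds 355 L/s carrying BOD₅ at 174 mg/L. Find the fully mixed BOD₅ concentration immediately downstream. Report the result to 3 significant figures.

23.0 mg/L

Conservation of mass: C = (2530·1.800 + 355.0·174.0) / 2885 = 66320/2885 = 22.99 mg/L.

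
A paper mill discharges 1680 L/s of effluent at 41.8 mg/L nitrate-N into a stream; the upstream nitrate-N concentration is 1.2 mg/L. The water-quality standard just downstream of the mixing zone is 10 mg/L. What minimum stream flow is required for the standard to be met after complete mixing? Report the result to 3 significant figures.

6070 L/s

Set C_mix = 10: (Q·1.200 + 1680·41.80) / (Q + 1680) = 10
→ Q = 1680·(41.80 − 10)/(10 − 1.200) = 6071 L/s.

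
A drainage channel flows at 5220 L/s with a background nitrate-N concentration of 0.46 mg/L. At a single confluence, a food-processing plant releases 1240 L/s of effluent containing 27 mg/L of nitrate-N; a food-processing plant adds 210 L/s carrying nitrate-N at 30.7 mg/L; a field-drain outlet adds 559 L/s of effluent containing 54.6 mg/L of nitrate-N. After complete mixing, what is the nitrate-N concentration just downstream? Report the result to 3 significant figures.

Conservation of mass: C = (5220·0.4600 + 1240·27.00 + 210.0·30.70 + 559.0·54.60) / 7229 = 72850/7229 = 10.08 mg/L.

10.1 mg/L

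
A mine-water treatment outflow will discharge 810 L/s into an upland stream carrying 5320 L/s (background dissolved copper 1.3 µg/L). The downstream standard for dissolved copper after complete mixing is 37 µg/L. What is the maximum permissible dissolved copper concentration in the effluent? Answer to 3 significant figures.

271 µg/L

At the limit, (Qr·Cr + Qe·Cₑ)/(Qr + Qe) = 37:
Cₑ = (6130·37 − 5320·1.300) / 810.0 = 271.5 µg/L.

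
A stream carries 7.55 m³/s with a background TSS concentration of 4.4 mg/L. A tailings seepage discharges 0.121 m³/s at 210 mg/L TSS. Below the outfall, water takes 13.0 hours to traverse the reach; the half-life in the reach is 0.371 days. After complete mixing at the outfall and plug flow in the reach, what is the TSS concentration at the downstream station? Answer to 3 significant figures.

2.78 mg/L

Mixed concentration C = ΣQC/ΣQ = (7.550·4.400 + 0.1210·210.0) / 7.671 = 58.63/7.671 = 7.643 mg/L.
Half-life 0.371 d → k = ln 2 / 0.371 = 1.868 d⁻¹.
After decay, C = 7.643 × e^(−kt) = 7.643 × 0.3635 = 2.778 mg/L.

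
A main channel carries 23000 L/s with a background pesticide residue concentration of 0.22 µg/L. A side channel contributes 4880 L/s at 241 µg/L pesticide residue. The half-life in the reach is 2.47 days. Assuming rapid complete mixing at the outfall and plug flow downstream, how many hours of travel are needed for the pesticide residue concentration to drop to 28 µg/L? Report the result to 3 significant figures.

Mixed concentration C = ΣQC/ΣQ = (23000·0.2200 + 4880·241.0) / 27880 = 1181000/27880 = 42.37 µg/L.
Half-life 2.47 d → k = ln 2 / 2.47 = 0.2806 d⁻¹.
42.37·exp(−k·t) = 28 → t = ln(42.37/28)/k = 127500 s = 35.42 h.

35.4 h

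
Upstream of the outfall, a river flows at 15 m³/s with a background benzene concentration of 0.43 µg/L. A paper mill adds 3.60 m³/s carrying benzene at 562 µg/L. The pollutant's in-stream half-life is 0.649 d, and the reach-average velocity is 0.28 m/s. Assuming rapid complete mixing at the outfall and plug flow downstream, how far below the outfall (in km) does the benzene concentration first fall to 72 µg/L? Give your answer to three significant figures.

Conservation of mass: C = (15.00·0.4300 + 3.600·562.0) / 18.60 = 2030/18.60 = 109.1 µg/L.
Half-life 0.649 d → k = ln 2 / 0.649 = 1.068 d⁻¹.
Set 109.1·exp(−k·t) = 72 → t = ln(109.1/72)/k = 33640 s = 9.343 h.
Distance = v·t = 0.28·33640 = 9418 m = 9.418 km.

9.42 km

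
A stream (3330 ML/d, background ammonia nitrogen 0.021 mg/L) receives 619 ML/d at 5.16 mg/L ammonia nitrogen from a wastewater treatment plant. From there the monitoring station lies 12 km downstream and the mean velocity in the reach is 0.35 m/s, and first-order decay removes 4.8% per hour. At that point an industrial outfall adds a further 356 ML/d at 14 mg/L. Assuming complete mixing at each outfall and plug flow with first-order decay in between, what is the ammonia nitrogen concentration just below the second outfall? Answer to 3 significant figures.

After mixing, C = (3330·0.02100 + 619.0·5.160) / 3949 = 3264/3949 = 0.8265 mg/L; combined flow 3949 ML/d.
Travel time t = 12·1000 / 0.35 = 34290 s = 9.524 h.
4.8%/h lost → k = −ln(1 − 0.048) = 0.04919 h⁻¹.
Applying C = C₀e^(−kt): 0.8265 × 0.6260 = 0.5174 mg/L.
At the second outfall, C = (3949·0.5174 + 356.0·14.00) / (3949 + 356.0) = 1.632 mg/L.

1.63 mg/L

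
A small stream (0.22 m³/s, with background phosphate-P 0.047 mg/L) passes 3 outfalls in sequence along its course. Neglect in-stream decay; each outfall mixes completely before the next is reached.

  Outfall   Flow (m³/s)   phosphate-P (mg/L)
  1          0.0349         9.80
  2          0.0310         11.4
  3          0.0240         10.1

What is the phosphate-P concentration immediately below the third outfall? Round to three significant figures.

Outfall 1: combined Q = 0.2549 m³/s; C = (0.2200·0.04700 + 0.03490·9.800)/0.2549 = 1.382 mg/L.
Outfall 2: combined Q = 0.2859 m³/s; C = (0.2549·1.382 + 0.03100·11.40)/0.2859 = 2.469 mg/L.
Outfall 3: combined Q = 0.3099 m³/s; C = (0.2859·2.469 + 0.02400·10.10)/0.3099 = 3.060 mg/L.

3.06 mg/L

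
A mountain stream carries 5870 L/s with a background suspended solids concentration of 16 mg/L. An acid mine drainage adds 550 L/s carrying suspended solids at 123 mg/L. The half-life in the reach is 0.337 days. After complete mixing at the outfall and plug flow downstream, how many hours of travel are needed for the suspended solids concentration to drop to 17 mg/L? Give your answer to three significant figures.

4.58 h

After mixing, C = (5870·16.00 + 550.0·123.0) / 6420 = 161600/6420 = 25.17 mg/L.
Half-life 0.337 d → k = ln 2 / 0.337 = 2.057 d⁻¹.
25.17·exp(−k·t) = 17 → t = ln(25.17/17)/k = 16480 s = 4.578 h.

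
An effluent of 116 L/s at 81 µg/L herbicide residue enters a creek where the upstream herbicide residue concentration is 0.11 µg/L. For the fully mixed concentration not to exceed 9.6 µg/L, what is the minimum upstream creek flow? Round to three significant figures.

Set C_mix = 9.6: (Q·0.1100 + 116.0·81.00) / (Q + 116.0) = 9.6
→ Q = 116.0·(81.00 − 9.6)/(9.6 − 0.1100) = 872.8 L/s.

873 L/s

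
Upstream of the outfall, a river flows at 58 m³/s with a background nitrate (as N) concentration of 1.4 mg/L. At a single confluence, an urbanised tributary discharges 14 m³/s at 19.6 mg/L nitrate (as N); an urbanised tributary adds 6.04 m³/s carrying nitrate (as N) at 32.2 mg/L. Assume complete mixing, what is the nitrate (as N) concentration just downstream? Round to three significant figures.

Conservation of mass: C = (58.00·1.400 + 14.00·19.60 + 6.040·32.20) / 78.04 = 550.1/78.04 = 7.049 mg/L.

7.05 mg/L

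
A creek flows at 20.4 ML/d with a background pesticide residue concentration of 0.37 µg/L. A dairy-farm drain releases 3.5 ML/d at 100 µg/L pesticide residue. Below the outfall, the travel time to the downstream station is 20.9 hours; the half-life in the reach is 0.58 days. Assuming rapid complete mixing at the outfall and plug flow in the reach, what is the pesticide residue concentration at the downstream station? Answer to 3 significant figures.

5.28 µg/L

After mixing, C = (20.40·0.3700 + 3.500·100.0) / 23.90 = 357.5/23.90 = 14.96 µg/L.
Half-life 0.58 d → k = ln 2 / 0.58 = 1.195 d⁻¹.
Applying C = C₀e^(−kt): 14.96 × 0.3532 = 5.284 µg/L.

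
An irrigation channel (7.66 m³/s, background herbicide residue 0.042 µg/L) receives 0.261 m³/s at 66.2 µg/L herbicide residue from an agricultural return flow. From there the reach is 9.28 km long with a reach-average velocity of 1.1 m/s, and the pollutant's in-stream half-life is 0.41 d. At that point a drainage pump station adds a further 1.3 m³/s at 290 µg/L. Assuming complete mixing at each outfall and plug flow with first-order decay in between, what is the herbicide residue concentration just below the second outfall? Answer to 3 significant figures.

42.5 µg/L

Mixed concentration C = ΣQC/ΣQ = (7.660·0.04200 + 0.2610·66.20) / 7.921 = 17.60/7.921 = 2.222 µg/L; combined flow 7.921 m³/s.
Travel time t = 9.28·1000 / 1.1 = 8436 s = 2.343 h.
Half-life 0.41 d → k = ln 2 / 0.41 = 1.691 d⁻¹.
First-order decay: C = 2.222·exp(−k·t) = 2.222·0.8478 = 1.884 µg/L.
Second outfall: C = (7.921·1.884 + 1.300·290.0)/9.221 = 42.50 µg/L.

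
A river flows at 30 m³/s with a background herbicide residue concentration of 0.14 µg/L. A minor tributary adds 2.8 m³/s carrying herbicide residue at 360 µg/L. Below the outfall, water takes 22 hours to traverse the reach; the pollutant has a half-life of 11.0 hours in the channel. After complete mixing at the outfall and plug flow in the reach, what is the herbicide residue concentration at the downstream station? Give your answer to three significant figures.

7.71 µg/L

After mixing, C = (30.00·0.1400 + 2.800·360.0) / 32.80 = 1012/32.80 = 30.86 µg/L.
Half-life 11.0 h → k = ln 2 / 11.0 = 0.06301 h⁻¹ = 1.512 d⁻¹.
After decay, C = 30.86 × e^(−kt) = 30.86 × 0.2500 = 7.715 µg/L.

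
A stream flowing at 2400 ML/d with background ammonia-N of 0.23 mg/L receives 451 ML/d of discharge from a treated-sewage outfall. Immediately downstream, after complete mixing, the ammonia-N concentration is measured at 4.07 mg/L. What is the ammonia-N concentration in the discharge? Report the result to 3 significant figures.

24.5 mg/L

Mass balance: 2400·0.2300 + 451.0·Cₑ = 2851·4.070
→ Cₑ = (2851·4.070 − 2400·0.2300) / 451.0 = 24.50 mg/L.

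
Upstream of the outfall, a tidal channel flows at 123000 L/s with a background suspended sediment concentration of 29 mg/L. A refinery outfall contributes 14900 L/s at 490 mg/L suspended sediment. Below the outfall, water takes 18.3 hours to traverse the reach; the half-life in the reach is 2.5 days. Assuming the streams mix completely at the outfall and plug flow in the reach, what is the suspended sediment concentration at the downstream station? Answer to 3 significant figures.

After mixing, C = (123000·29.00 + 14900·490.0) / 137900 = 10870000/137900 = 78.81 mg/L.
Half-life 2.5 d → k = ln 2 / 2.5 = 0.2773 d⁻¹.
Decay over the reach: 78.81·exp(−kt) = 78.81·0.8094 = 63.79 mg/L.

63.8 mg/L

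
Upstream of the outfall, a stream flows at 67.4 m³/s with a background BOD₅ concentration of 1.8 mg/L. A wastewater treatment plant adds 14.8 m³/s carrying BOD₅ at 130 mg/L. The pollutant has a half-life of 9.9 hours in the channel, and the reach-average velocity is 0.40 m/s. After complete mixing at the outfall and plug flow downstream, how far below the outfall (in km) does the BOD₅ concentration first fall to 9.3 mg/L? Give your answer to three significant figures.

Conservation of mass: C = (67.40·1.800 + 14.80·130.0) / 82.20 = 2045/82.20 = 24.88 mg/L.
Half-life 9.9 h → k = ln 2 / 9.9 = 0.07001 h⁻¹ = 1.680 d⁻¹.
Set 24.88·exp(−k·t) = 9.3 → t = ln(24.88/9.3)/k = 50600 s = 14.06 h.
Distance = v·t = 0.40·50600 = 20240 m = 20.24 km.

20.2 km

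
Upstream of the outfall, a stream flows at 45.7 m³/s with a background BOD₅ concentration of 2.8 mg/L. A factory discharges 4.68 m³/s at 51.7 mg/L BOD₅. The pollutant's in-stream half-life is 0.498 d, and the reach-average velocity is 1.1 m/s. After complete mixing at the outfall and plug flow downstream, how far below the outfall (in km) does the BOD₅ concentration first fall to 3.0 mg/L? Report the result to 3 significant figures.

Mixed concentration C = ΣQC/ΣQ = (45.70·2.800 + 4.680·51.70) / 50.38 = 369.9/50.38 = 7.343 mg/L.
Half-life 0.498 d → k = ln 2 / 0.498 = 1.392 d⁻¹.
Set 7.343·exp(−k·t) = 3.0 → t = ln(7.343/3.0)/k = 55560 s = 15.43 h.
Distance = v·t = 1.1·55560 = 61120 m = 61.12 km.

61.1 km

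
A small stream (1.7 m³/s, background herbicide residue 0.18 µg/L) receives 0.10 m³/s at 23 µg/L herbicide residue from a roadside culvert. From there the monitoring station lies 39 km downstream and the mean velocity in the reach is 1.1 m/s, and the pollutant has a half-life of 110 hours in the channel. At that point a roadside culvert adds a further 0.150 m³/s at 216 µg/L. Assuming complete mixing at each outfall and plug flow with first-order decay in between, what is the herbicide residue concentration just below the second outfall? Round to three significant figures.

17.9 µg/L

Conservation of mass: C = (1.700·0.1800 + 0.1000·23.00) / 1.800 = 2.606/1.800 = 1.448 µg/L; combined flow 1.800 m³/s.
Travel time t = 39·1000 / 1.1 = 35450 s = 9.848 h.
Half-life 110 h → k = ln 2 / 110 = 0.006301 h⁻¹ = 0.1512 d⁻¹.
Decay over the reach: 1.448·exp(−kt) = 1.448·0.9398 = 1.361 µg/L.
Second outfall: C = (1.800·1.361 + 0.1500·216.0)/1.950 = 17.87 µg/L.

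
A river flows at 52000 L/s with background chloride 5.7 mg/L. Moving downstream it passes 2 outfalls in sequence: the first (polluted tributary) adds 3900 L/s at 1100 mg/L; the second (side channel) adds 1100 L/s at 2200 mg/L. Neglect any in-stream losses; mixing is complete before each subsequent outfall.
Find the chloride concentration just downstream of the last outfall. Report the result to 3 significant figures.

Below outfall 1: Q → 55900 L/s, C = (52000·5.700 + 3900·1100)/55900 = 82.05 mg/L.
Below outfall 2: Q → 57000 L/s, C = (55900·82.05 + 1100·2200)/57000 = 122.9 mg/L.

123 mg/L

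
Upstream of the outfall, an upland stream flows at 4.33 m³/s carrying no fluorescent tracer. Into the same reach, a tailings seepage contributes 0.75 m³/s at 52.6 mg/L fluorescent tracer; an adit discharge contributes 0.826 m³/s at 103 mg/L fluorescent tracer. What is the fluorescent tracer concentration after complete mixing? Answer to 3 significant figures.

Flow-weighted average: C = (4.330·0 + 0.7500·52.60 + 0.8260·103.0) / 5.906 = 124.5/5.906 = 21.08 mg/L.

21.1 mg/L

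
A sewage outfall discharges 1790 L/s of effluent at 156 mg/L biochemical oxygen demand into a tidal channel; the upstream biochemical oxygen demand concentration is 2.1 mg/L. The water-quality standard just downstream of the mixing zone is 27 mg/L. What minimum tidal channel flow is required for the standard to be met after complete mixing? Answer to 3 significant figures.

9270 L/s

Set C_mix = 27: (Q·2.100 + 1790·156.0) / (Q + 1790) = 27
→ Q = 1790·(156.0 − 27)/(27 − 2.100) = 9273 L/s.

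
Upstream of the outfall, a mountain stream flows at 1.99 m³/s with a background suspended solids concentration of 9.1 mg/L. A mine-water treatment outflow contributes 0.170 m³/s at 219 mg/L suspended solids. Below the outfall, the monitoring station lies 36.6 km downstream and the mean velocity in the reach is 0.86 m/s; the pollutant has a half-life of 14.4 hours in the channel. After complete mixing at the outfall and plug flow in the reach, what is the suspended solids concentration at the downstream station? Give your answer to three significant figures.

Mass balance: C = (1.990·9.100 + 0.1700·219.0) / 2.160 = 55.34/2.160 = 25.62 mg/L.
Travel time t = 36.6·1000 / 0.86 = 42560 s = 11.82 h.
Half-life 14.4 h → k = ln 2 / 14.4 = 0.04814 h⁻¹ = 1.155 d⁻¹.
Applying C = C₀e^(−kt): 25.62 × 0.5661 = 14.50 mg/L.

14.5 mg/L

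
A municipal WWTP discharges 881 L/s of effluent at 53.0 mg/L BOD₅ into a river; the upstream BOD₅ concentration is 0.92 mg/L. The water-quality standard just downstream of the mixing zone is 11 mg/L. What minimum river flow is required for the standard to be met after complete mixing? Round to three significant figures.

3670 L/s

Set C_mix = 11: (Q·0.9200 + 881.0·53.00) / (Q + 881.0) = 11
→ Q = 881.0·(53.00 − 11)/(11 − 0.9200) = 3671 L/s.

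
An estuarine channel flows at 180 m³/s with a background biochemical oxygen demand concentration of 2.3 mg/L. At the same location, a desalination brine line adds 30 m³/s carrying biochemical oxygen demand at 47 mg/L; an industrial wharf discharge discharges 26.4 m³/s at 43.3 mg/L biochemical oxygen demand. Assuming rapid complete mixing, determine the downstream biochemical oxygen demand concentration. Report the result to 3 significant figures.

Flow-weighted average: C = (180.0·2.300 + 30.00·47.00 + 26.40·43.30) / 236.4 = 2967/236.4 = 12.55 mg/L.

12.6 mg/L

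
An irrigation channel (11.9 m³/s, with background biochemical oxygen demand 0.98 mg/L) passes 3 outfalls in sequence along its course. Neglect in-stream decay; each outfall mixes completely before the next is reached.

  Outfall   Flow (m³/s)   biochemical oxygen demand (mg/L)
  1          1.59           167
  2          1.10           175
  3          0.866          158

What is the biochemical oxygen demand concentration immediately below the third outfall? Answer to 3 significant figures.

Below outfall 1: Q → 13.49 m³/s, C = (11.90·0.9800 + 1.590·167.0)/13.49 = 20.55 mg/L.
Below outfall 2: Q → 14.59 m³/s, C = (13.49·20.55 + 1.100·175.0)/14.59 = 32.19 mg/L.
Below outfall 3: Q → 15.46 m³/s, C = (14.59·32.19 + 0.8660·158.0)/15.46 = 39.24 mg/L.

39.2 mg/L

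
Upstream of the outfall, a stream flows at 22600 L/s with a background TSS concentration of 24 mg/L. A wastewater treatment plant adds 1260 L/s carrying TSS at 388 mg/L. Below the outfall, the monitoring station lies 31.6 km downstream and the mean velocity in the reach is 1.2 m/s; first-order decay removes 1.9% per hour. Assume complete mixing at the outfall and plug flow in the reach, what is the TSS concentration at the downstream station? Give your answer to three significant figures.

37.6 mg/L

Conservation of mass: C = (22600·24.00 + 1260·388.0) / 23860 = 1031000/23860 = 43.22 mg/L.
Travel time t = 31.6·1000 / 1.2 = 26330 s = 7.315 h.
1.9%/h lost → k = −ln(1 − 0.019) = 0.01918 h⁻¹.
Decay over the reach: 43.22·exp(−kt) = 43.22·0.8691 = 37.56 mg/L.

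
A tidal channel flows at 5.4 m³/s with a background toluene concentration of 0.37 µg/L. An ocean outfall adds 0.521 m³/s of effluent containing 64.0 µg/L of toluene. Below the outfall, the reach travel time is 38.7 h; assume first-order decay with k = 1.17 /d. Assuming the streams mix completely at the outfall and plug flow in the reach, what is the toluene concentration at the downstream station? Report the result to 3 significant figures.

0.905 µg/L

Mixed concentration C = ΣQC/ΣQ = (5.400·0.3700 + 0.5210·64.00) / 5.921 = 35.34/5.921 = 5.969 µg/L.
After decay, C = 5.969 × e^(−kt) = 5.969 × 0.1516 = 0.9048 µg/L.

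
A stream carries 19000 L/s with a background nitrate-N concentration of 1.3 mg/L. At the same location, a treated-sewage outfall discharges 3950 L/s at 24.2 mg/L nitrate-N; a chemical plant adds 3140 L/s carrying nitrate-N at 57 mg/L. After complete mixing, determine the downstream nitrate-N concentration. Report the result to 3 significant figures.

Flow-weighted average: C = (19000·1.300 + 3950·24.20 + 3140·57.00) / 26090 = 299300/26090 = 11.47 mg/L.

11.5 mg/L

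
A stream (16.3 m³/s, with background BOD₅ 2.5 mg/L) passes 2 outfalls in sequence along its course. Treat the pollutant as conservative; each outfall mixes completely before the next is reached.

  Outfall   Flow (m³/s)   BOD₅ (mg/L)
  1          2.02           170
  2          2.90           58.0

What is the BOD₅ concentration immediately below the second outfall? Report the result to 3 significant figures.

26.0 mg/L

Outfall 1: combined Q = 18.32 m³/s; C = (16.30·2.500 + 2.020·170.0)/18.32 = 20.97 mg/L.
Outfall 2: combined Q = 21.22 m³/s; C = (18.32·20.97 + 2.900·58.00)/21.22 = 26.03 mg/L.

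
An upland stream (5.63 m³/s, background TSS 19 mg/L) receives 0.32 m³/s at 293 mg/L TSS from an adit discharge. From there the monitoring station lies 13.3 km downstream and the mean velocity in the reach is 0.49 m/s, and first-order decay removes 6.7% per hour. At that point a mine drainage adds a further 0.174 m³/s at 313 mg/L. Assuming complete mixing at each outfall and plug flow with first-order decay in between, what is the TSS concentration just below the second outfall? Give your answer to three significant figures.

After mixing, C = (5.630·19.00 + 0.3200·293.0) / 5.950 = 200.7/5.950 = 33.74 mg/L; combined flow 5.950 m³/s.
Travel time t = 13.3·1000 / 0.49 = 27140 s = 7.540 h.
6.7%/h lost → k = −ln(1 − 0.067) = 0.06935 h⁻¹.
First-order decay: C = 33.74·exp(−k·t) = 33.74·0.5928 = 20.00 mg/L.
At the second outfall, C = (5.950·20.00 + 0.1740·313.0) / (5.950 + 0.1740) = 28.32 mg/L.

28.3 mg/L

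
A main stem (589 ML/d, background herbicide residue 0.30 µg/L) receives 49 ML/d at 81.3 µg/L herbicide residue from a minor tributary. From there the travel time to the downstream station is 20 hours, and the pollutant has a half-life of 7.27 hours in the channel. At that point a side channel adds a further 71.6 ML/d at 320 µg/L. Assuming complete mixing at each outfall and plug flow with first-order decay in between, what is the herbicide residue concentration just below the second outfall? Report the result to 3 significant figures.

33.2 µg/L

Conservation of mass: C = (589.0·0.3000 + 49.00·81.30) / 638.0 = 4160/638.0 = 6.521 µg/L; combined flow 638.0 ML/d.
Half-life 7.27 h → k = ln 2 / 7.27 = 0.09534 h⁻¹ = 2.288 d⁻¹.
Applying C = C₀e^(−kt): 6.521 × 0.1485 = 0.9687 µg/L.
At the second outfall, C = (638.0·0.9687 + 71.60·320.0) / (638.0 + 71.60) = 33.16 µg/L.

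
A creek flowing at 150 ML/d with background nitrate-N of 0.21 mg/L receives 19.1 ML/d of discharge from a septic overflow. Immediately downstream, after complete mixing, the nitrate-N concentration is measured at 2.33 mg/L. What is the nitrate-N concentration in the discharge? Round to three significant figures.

Mass balance: 150.0·0.2100 + 19.10·Cₑ = 169.1·2.330
→ Cₑ = (169.1·2.330 − 150.0·0.2100) / 19.10 = 18.98 mg/L.

19.0 mg/L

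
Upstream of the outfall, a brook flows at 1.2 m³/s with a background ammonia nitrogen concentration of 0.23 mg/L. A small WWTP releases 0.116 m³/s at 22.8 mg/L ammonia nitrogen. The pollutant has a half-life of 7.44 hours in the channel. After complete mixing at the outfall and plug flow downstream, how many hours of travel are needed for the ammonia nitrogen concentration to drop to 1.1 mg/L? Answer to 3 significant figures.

7.53 h

Mass balance: C = (1.200·0.2300 + 0.1160·22.80) / 1.316 = 2.921/1.316 = 2.219 mg/L.
Half-life 7.44 h → k = ln 2 / 7.44 = 0.09316 h⁻¹ = 2.236 d⁻¹.
2.219·exp(−k·t) = 1.1 → t = ln(2.219/1.1)/k = 27120 s = 7.534 h.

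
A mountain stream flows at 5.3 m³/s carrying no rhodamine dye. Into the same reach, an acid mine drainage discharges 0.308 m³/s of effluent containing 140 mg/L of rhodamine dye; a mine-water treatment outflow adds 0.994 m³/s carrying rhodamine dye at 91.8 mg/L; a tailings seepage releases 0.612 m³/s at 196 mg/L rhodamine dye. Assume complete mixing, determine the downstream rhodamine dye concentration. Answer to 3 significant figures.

Flow-weighted average: C = (5.300·0 + 0.3080·140.0 + 0.9940·91.80 + 0.6120·196.0) / 7.214 = 254.3/7.214 = 35.25 mg/L.

35.3 mg/L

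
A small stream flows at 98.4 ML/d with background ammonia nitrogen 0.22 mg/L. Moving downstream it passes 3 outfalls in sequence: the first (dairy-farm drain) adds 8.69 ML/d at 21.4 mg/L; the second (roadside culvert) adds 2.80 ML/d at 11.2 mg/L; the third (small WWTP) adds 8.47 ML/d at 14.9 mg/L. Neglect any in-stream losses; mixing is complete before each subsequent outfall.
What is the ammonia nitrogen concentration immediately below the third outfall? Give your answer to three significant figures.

3.09 mg/L

After outfall 1: Q = 98.40 + 8.690 = 107.1 ML/d; C = (98.40·0.2200 + 8.690·21.40)/107.1 = 1.939 mg/L.
After outfall 2: Q = 107.1 + 2.800 = 109.9 ML/d; C = (107.1·1.939 + 2.800·11.20)/109.9 = 2.175 mg/L.
After outfall 3: Q = 109.9 + 8.470 = 118.4 ML/d; C = (109.9·2.175 + 8.470·14.90)/118.4 = 3.085 mg/L.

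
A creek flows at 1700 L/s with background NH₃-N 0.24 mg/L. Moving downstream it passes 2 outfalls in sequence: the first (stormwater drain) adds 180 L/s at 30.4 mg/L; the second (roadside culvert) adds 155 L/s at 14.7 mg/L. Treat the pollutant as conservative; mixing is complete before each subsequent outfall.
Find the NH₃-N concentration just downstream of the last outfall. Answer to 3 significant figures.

After outfall 1: Q = 1700 + 180.0 = 1880 L/s; C = (1700·0.2400 + 180.0·30.40)/1880 = 3.128 mg/L.
After outfall 2: Q = 1880 + 155.0 = 2035 L/s; C = (1880·3.128 + 155.0·14.70)/2035 = 4.009 mg/L.

4.01 mg/L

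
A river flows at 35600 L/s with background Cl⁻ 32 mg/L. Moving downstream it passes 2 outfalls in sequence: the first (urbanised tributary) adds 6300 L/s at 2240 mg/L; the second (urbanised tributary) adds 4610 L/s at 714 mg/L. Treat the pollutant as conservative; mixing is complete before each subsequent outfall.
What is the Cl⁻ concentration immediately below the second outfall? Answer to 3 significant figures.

399 mg/L

Outfall 1: combined Q = 41900 L/s; C = (35600·32.00 + 6300·2240)/41900 = 364.0 mg/L.
Outfall 2: combined Q = 46510 L/s; C = (41900·364.0 + 4610·714.0)/46510 = 398.7 mg/L.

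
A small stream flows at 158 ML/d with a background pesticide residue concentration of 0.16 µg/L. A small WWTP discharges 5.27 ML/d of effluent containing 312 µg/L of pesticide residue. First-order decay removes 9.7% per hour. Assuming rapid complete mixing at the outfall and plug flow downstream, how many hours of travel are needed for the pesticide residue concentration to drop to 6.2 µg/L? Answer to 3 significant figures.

4.90 h

Conservation of mass: C = (158.0·0.1600 + 5.270·312.0) / 163.3 = 1670/163.3 = 10.23 µg/L.
9.7%/h lost → k = −ln(1 − 0.097) = 0.1020 h⁻¹.
10.23·exp(−k·t) = 6.2 → t = ln(10.23/6.2)/k = 17650 s = 4.904 h.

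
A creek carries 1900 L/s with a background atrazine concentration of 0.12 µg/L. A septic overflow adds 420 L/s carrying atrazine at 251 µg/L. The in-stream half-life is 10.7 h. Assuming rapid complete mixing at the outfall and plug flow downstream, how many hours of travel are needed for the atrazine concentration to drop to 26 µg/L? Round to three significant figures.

Conservation of mass: C = (1900·0.1200 + 420.0·251.0) / 2320 = 105600/2320 = 45.54 µg/L.
Half-life 10.7 h → k = ln 2 / 10.7 = 0.06478 h⁻¹ = 1.555 d⁻¹.
45.54·exp(−k·t) = 26 → t = ln(45.54/26)/k = 31150 s = 8.652 h.

8.65 h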